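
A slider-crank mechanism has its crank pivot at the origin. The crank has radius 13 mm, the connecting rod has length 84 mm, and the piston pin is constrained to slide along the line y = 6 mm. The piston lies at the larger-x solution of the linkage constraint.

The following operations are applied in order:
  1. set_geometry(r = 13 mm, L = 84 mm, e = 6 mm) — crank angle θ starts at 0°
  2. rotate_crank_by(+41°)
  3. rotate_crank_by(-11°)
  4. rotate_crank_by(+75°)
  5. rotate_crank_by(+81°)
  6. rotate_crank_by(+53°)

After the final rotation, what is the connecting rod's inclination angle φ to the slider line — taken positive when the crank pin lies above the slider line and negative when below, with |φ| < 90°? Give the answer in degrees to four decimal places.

set_geometry: r = 13 mm, L = 84 mm, e = 6 mm; θ ← 0°
rotate_crank_by(+41°): θ ← 0° +41° = 41°
rotate_crank_by(-11°): θ ← 41° -11° = 30°
rotate_crank_by(+75°): θ ← 30° +75° = 105°
rotate_crank_by(+81°): θ ← 105° +81° = 186°
rotate_crank_by(+53°): θ ← 186° +53° = 239°
crank pin P = (r cos θ, r sin θ) = (-6.695495, -11.143175)
h = r sin θ − e = -11.143175 − 6 = -17.143175
sin φ = h / L = -17.143175 / 84 = -0.20408542
φ = arcsin(-0.20408542) = -11.775965°

-11.7760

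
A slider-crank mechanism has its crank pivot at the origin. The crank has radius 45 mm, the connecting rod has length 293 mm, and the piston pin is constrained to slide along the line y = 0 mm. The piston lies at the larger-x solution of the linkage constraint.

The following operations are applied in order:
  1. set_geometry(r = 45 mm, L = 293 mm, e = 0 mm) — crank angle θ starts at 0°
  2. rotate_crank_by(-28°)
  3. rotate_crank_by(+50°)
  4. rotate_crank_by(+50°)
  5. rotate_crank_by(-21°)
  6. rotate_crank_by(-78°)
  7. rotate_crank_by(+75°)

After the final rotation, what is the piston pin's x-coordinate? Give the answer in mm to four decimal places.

set_geometry: r = 45 mm, L = 293 mm, e = 0 mm; θ ← 0°
rotate_crank_by(-28°): θ ← 0° -28° = -28°
rotate_crank_by(+50°): θ ← -28° +50° = 22°
rotate_crank_by(+50°): θ ← 22° +50° = 72°
rotate_crank_by(-21°): θ ← 72° -21° = 51°
rotate_crank_by(-78°): θ ← 51° -78° = -27°
rotate_crank_by(+75°): θ ← -27° +75° = 48°
crank pin P = (r cos θ, r sin θ) = (30.110877, 33.441517)
h = r sin θ − e = 33.441517 − 0 = 33.441517
x = r cos θ + √(L² − h²) = 30.110877 + √(85849.0 − 1118.3351) = 30.110877 + 291.085322 = 321.196200

321.1962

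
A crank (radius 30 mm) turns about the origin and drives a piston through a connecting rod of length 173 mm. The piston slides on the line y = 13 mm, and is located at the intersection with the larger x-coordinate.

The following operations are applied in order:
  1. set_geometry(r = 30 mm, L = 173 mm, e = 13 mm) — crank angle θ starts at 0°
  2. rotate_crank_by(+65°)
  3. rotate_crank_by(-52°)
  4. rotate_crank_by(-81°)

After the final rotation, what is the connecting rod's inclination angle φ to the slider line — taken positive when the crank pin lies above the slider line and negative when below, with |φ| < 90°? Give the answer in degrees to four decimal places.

set_geometry: r = 30 mm, L = 173 mm, e = 13 mm; θ ← 0°
rotate_crank_by(+65°): θ ← 0° +65° = 65°
rotate_crank_by(-52°): θ ← 65° -52° = 13°
rotate_crank_by(-81°): θ ← 13° -81° = -68°
crank pin P = (r cos θ, r sin θ) = (11.238198, -27.815516)
h = r sin θ − e = -27.815516 − 13 = -40.815516
sin φ = h / L = -40.815516 / 173 = -0.23592784
φ = arcsin(-0.23592784) = -13.646322°

-13.6463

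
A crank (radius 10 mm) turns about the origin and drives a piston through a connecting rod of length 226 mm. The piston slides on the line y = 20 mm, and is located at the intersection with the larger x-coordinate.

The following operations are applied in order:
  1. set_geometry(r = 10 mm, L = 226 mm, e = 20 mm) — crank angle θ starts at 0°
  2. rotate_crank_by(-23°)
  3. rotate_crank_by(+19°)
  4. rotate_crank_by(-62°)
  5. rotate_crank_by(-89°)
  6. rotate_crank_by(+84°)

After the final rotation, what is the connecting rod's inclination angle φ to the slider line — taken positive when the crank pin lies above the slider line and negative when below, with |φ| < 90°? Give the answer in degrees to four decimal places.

-7.4888

set_geometry: r = 10 mm, L = 226 mm, e = 20 mm; θ ← 0°
rotate_crank_by(-23°): θ ← 0° -23° = -23°
rotate_crank_by(+19°): θ ← -23° +19° = -4°
rotate_crank_by(-62°): θ ← -4° -62° = -66°
rotate_crank_by(-89°): θ ← -66° -89° = -155°
rotate_crank_by(+84°): θ ← -155° +84° = -71°
crank pin P = (r cos θ, r sin θ) = (3.255682, -9.455186)
h = r sin θ − e = -9.455186 − 20 = -29.455186
sin φ = h / L = -29.455186 / 226 = -0.13033268
φ = arcsin(-0.13033268) = -7.488817°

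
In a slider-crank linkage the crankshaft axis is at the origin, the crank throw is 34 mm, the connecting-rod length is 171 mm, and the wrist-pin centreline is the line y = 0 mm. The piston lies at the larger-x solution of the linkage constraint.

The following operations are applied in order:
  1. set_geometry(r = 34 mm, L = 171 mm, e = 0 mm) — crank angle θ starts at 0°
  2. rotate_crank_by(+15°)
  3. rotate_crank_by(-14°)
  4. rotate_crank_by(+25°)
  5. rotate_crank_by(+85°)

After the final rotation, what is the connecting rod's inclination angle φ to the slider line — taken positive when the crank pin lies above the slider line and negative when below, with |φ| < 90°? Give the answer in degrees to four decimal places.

10.6975

set_geometry: r = 34 mm, L = 171 mm, e = 0 mm; θ ← 0°
rotate_crank_by(+15°): θ ← 0° +15° = 15°
rotate_crank_by(-14°): θ ← 15° -14° = 1°
rotate_crank_by(+25°): θ ← 1° +25° = 26°
rotate_crank_by(+85°): θ ← 26° +85° = 111°
crank pin P = (r cos θ, r sin θ) = (-12.184510, 31.741735)
h = r sin θ − e = 31.741735 − 0 = 31.741735
sin φ = h / L = 31.741735 / 171 = 0.18562418
φ = arcsin(0.18562418) = 10.697526°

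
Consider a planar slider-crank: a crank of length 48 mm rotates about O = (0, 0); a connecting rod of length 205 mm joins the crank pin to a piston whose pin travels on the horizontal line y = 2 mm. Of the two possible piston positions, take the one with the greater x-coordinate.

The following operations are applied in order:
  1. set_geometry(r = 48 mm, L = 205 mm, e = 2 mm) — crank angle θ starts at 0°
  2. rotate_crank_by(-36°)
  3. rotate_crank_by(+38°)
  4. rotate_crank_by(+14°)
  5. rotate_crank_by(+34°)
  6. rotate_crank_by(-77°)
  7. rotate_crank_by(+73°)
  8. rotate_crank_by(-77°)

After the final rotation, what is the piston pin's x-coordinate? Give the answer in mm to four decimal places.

244.3950

set_geometry: r = 48 mm, L = 205 mm, e = 2 mm; θ ← 0°
rotate_crank_by(-36°): θ ← 0° -36° = -36°
rotate_crank_by(+38°): θ ← -36° +38° = 2°
rotate_crank_by(+14°): θ ← 2° +14° = 16°
rotate_crank_by(+34°): θ ← 16° +34° = 50°
rotate_crank_by(-77°): θ ← 50° -77° = -27°
rotate_crank_by(+73°): θ ← -27° +73° = 46°
rotate_crank_by(-77°): θ ← 46° -77° = -31°
crank pin P = (r cos θ, r sin θ) = (41.144030, -24.721828)
h = r sin θ − e = -24.721828 − 2 = -26.721828
x = r cos θ + √(L² − h²) = 41.144030 + √(42025.0 − 714.0561) = 41.144030 + 203.250938 = 244.394969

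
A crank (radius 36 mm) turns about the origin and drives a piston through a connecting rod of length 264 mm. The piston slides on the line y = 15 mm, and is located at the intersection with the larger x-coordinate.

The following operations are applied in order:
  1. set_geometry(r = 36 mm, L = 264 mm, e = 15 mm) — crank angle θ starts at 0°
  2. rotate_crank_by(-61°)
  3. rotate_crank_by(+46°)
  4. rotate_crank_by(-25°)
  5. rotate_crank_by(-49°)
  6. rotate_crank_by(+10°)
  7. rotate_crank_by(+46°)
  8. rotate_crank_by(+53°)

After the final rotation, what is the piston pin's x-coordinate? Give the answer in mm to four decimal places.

297.8153

set_geometry: r = 36 mm, L = 264 mm, e = 15 mm; θ ← 0°
rotate_crank_by(-61°): θ ← 0° -61° = -61°
rotate_crank_by(+46°): θ ← -61° +46° = -15°
rotate_crank_by(-25°): θ ← -15° -25° = -40°
rotate_crank_by(-49°): θ ← -40° -49° = -89°
rotate_crank_by(+10°): θ ← -89° +10° = -79°
rotate_crank_by(+46°): θ ← -79° +46° = -33°
rotate_crank_by(+53°): θ ← -33° +53° = 20°
crank pin P = (r cos θ, r sin θ) = (33.828934, 12.312725)
h = r sin θ − e = 12.312725 − 15 = -2.687275
x = r cos θ + √(L² − h²) = 33.828934 + √(69696.0 − 7.2214) = 33.828934 + 263.986323 = 297.815257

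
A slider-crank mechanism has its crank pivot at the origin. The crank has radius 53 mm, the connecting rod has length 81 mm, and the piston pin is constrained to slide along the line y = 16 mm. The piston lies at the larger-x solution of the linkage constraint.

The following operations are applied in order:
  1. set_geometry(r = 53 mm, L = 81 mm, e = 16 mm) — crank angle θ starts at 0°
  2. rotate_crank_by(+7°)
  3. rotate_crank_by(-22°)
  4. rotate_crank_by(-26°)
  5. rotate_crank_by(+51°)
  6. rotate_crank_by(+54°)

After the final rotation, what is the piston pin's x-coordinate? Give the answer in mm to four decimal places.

97.8001

set_geometry: r = 53 mm, L = 81 mm, e = 16 mm; θ ← 0°
rotate_crank_by(+7°): θ ← 0° +7° = 7°
rotate_crank_by(-22°): θ ← 7° -22° = -15°
rotate_crank_by(-26°): θ ← -15° -26° = -41°
rotate_crank_by(+51°): θ ← -41° +51° = 10°
rotate_crank_by(+54°): θ ← 10° +54° = 64°
crank pin P = (r cos θ, r sin θ) = (23.233671, 47.636084)
h = r sin θ − e = 47.636084 − 16 = 31.636084
x = r cos θ + √(L² − h²) = 23.233671 + √(6561.0 − 1000.8418) = 23.233671 + 74.566468 = 97.800139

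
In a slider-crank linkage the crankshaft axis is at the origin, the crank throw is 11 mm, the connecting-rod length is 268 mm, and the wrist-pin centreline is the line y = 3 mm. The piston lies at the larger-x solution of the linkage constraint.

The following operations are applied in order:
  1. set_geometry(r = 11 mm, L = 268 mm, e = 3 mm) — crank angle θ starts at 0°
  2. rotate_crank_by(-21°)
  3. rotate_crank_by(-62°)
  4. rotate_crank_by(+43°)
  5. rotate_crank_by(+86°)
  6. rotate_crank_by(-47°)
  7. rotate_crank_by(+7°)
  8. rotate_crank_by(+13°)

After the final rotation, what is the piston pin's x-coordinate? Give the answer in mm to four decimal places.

278.4001

set_geometry: r = 11 mm, L = 268 mm, e = 3 mm; θ ← 0°
rotate_crank_by(-21°): θ ← 0° -21° = -21°
rotate_crank_by(-62°): θ ← -21° -62° = -83°
rotate_crank_by(+43°): θ ← -83° +43° = -40°
rotate_crank_by(+86°): θ ← -40° +86° = 46°
rotate_crank_by(-47°): θ ← 46° -47° = -1°
rotate_crank_by(+7°): θ ← -1° +7° = 6°
rotate_crank_by(+13°): θ ← 6° +13° = 19°
crank pin P = (r cos θ, r sin θ) = (10.400704, 3.581250)
h = r sin θ − e = 3.581250 − 3 = 0.581250
x = r cos θ + √(L² − h²) = 10.400704 + √(71824.0 − 0.3379) = 10.400704 + 267.999370 = 278.400074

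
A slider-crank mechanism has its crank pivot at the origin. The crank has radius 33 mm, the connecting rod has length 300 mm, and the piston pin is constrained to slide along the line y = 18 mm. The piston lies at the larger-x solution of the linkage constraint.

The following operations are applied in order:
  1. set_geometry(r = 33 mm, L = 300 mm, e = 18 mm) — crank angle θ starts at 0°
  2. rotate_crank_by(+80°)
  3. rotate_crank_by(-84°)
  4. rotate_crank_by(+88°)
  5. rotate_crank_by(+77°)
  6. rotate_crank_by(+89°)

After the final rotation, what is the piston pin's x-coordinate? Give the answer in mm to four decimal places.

set_geometry: r = 33 mm, L = 300 mm, e = 18 mm; θ ← 0°
rotate_crank_by(+80°): θ ← 0° +80° = 80°
rotate_crank_by(-84°): θ ← 80° -84° = -4°
rotate_crank_by(+88°): θ ← -4° +88° = 84°
rotate_crank_by(+77°): θ ← 84° +77° = 161°
rotate_crank_by(+89°): θ ← 161° +89° = 250°
crank pin P = (r cos θ, r sin θ) = (-11.286665, -31.009856)
h = r sin θ − e = -31.009856 − 18 = -49.009856
x = r cos θ + √(L² − h²) = -11.286665 + √(90000.0 − 2401.9660) = -11.286665 + 295.969650 = 284.682986

284.6830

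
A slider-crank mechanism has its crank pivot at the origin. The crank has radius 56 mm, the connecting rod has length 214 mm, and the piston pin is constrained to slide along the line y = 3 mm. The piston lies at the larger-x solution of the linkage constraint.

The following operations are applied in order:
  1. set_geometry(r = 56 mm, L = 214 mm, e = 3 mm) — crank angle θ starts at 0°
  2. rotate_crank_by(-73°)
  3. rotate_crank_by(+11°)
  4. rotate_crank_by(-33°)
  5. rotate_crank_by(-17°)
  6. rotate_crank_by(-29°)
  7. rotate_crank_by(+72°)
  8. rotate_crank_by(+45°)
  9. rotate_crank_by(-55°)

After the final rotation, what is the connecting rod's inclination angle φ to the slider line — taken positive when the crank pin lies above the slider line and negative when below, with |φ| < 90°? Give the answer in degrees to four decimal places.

-15.7174

set_geometry: r = 56 mm, L = 214 mm, e = 3 mm; θ ← 0°
rotate_crank_by(-73°): θ ← 0° -73° = -73°
rotate_crank_by(+11°): θ ← -73° +11° = -62°
rotate_crank_by(-33°): θ ← -62° -33° = -95°
rotate_crank_by(-17°): θ ← -95° -17° = -112°
rotate_crank_by(-29°): θ ← -112° -29° = -141°
rotate_crank_by(+72°): θ ← -141° +72° = -69°
rotate_crank_by(+45°): θ ← -69° +45° = -24°
rotate_crank_by(-55°): θ ← -24° -55° = -79°
crank pin P = (r cos θ, r sin θ) = (10.685304, -54.971122)
h = r sin θ − e = -54.971122 − 3 = -57.971122
sin φ = h / L = -57.971122 / 214 = -0.27089309
φ = arcsin(-0.27089309) = -15.717418°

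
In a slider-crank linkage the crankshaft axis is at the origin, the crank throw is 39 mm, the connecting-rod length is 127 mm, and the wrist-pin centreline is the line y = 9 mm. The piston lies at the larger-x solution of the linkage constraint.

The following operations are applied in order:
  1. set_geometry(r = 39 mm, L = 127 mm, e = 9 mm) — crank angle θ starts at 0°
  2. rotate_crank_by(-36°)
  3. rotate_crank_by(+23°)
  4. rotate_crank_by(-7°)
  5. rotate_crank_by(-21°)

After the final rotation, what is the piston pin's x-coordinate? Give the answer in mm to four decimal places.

151.6335

set_geometry: r = 39 mm, L = 127 mm, e = 9 mm; θ ← 0°
rotate_crank_by(-36°): θ ← 0° -36° = -36°
rotate_crank_by(+23°): θ ← -36° +23° = -13°
rotate_crank_by(-7°): θ ← -13° -7° = -20°
rotate_crank_by(-21°): θ ← -20° -21° = -41°
crank pin P = (r cos θ, r sin θ) = (29.433674, -25.586302)
h = r sin θ − e = -25.586302 − 9 = -34.586302
x = r cos θ + √(L² − h²) = 29.433674 + √(16129.0 − 1196.2123) = 29.433674 + 122.199786 = 151.633460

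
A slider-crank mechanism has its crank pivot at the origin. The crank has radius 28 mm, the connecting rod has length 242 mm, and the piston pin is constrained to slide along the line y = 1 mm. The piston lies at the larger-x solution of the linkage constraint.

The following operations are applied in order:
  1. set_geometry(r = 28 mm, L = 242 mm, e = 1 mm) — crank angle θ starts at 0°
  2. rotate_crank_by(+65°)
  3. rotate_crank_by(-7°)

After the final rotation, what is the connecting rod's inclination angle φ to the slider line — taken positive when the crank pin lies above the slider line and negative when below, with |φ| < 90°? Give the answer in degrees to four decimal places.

set_geometry: r = 28 mm, L = 242 mm, e = 1 mm; θ ← 0°
rotate_crank_by(+65°): θ ← 0° +65° = 65°
rotate_crank_by(-7°): θ ← 65° -7° = 58°
crank pin P = (r cos θ, r sin θ) = (14.837739, 23.745347)
h = r sin θ − e = 23.745347 − 1 = 22.745347
sin φ = h / L = 22.745347 / 242 = 0.09398904
φ = arcsin(0.09398904) = 5.393135°

5.3931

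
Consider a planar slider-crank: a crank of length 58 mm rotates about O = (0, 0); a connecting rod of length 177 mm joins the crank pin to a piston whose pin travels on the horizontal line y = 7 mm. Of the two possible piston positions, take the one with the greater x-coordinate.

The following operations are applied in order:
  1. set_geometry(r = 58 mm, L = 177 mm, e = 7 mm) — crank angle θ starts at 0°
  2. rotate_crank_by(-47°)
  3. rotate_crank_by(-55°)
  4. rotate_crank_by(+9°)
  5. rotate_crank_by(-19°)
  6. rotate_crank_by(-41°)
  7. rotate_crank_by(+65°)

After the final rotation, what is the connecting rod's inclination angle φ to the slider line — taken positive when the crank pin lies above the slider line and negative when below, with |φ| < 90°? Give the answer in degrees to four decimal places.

-21.5327

set_geometry: r = 58 mm, L = 177 mm, e = 7 mm; θ ← 0°
rotate_crank_by(-47°): θ ← 0° -47° = -47°
rotate_crank_by(-55°): θ ← -47° -55° = -102°
rotate_crank_by(+9°): θ ← -102° +9° = -93°
rotate_crank_by(-19°): θ ← -93° -19° = -112°
rotate_crank_by(-41°): θ ← -112° -41° = -153°
rotate_crank_by(+65°): θ ← -153° +65° = -88°
crank pin P = (r cos θ, r sin θ) = (2.024171, -57.964668)
h = r sin θ − e = -57.964668 − 7 = -64.964668
sin φ = h / L = -64.964668 / 177 = -0.36703202
φ = arcsin(-0.36703202) = -21.532690°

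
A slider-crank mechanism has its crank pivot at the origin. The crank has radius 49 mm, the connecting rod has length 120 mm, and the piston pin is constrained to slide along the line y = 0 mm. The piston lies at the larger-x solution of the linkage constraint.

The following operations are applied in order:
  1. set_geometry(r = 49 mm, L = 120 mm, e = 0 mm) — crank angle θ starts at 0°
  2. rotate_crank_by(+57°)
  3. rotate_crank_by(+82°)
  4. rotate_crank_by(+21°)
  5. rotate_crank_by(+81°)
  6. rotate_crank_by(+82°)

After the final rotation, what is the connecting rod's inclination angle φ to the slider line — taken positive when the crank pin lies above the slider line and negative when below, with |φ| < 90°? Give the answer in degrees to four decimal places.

-14.2256

set_geometry: r = 49 mm, L = 120 mm, e = 0 mm; θ ← 0°
rotate_crank_by(+57°): θ ← 0° +57° = 57°
rotate_crank_by(+82°): θ ← 57° +82° = 139°
rotate_crank_by(+21°): θ ← 139° +21° = 160°
rotate_crank_by(+81°): θ ← 160° +81° = 241°
rotate_crank_by(+82°): θ ← 241° +82° = 323°
crank pin P = (r cos θ, r sin θ) = (39.133140, -29.488936)
h = r sin θ − e = -29.488936 − 0 = -29.488936
sin φ = h / L = -29.488936 / 120 = -0.24574113
φ = arcsin(-0.24574113) = -14.225637°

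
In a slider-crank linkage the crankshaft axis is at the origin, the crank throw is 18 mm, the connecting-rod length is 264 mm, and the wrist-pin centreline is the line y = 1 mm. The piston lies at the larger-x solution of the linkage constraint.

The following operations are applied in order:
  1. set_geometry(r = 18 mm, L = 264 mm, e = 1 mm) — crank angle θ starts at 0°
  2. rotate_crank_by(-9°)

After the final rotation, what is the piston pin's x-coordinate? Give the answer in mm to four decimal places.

set_geometry: r = 18 mm, L = 264 mm, e = 1 mm; θ ← 0°
rotate_crank_by(-9°): θ ← 0° -9° = -9°
crank pin P = (r cos θ, r sin θ) = (17.778390, -2.815820)
h = r sin θ − e = -2.815820 − 1 = -3.815820
x = r cos θ + √(L² − h²) = 17.778390 + √(69696.0 − 14.5605) = 17.778390 + 263.972422 = 281.750812

281.7508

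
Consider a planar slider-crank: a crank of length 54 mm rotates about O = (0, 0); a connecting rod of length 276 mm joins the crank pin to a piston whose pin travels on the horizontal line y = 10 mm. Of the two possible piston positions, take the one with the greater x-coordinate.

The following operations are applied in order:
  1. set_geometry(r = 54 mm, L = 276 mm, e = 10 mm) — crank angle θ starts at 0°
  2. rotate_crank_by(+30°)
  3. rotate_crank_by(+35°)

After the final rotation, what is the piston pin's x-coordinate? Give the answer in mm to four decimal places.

296.0605

set_geometry: r = 54 mm, L = 276 mm, e = 10 mm; θ ← 0°
rotate_crank_by(+30°): θ ← 0° +30° = 30°
rotate_crank_by(+35°): θ ← 30° +35° = 65°
crank pin P = (r cos θ, r sin θ) = (22.821386, 48.940620)
h = r sin θ − e = 48.940620 − 10 = 38.940620
x = r cos θ + √(L² − h²) = 22.821386 + √(76176.0 − 1516.3719) = 22.821386 + 273.239141 = 296.060527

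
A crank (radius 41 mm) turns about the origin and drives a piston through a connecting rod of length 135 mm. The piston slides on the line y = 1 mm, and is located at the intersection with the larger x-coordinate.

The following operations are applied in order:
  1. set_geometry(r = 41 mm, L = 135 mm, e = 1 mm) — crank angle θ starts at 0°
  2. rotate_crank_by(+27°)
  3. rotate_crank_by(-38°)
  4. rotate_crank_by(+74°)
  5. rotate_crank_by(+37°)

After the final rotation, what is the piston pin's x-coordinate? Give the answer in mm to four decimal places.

set_geometry: r = 41 mm, L = 135 mm, e = 1 mm; θ ← 0°
rotate_crank_by(+27°): θ ← 0° +27° = 27°
rotate_crank_by(-38°): θ ← 27° -38° = -11°
rotate_crank_by(+74°): θ ← -11° +74° = 63°
rotate_crank_by(+37°): θ ← 63° +37° = 100°
crank pin P = (r cos θ, r sin θ) = (-7.119575, 40.377118)
h = r sin θ − e = 40.377118 − 1 = 39.377118
x = r cos θ + √(L² − h²) = -7.119575 + √(18225.0 − 1550.5574) = -7.119575 + 129.129557 = 122.009982

122.0100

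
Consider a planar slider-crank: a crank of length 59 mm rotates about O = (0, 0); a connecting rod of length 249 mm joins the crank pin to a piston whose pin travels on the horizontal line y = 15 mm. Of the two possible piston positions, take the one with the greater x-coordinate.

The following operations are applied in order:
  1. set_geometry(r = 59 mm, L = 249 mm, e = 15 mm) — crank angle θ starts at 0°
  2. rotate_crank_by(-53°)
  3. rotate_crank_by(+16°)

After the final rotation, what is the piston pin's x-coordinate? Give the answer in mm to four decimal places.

set_geometry: r = 59 mm, L = 249 mm, e = 15 mm; θ ← 0°
rotate_crank_by(-53°): θ ← 0° -53° = -53°
rotate_crank_by(+16°): θ ← -53° +16° = -37°
crank pin P = (r cos θ, r sin θ) = (47.119495, -35.507086)
h = r sin θ − e = -35.507086 − 15 = -50.507086
x = r cos θ + √(L² − h²) = 47.119495 + √(62001.0 − 2550.9658) = 47.119495 + 243.823777 = 290.943272

290.9433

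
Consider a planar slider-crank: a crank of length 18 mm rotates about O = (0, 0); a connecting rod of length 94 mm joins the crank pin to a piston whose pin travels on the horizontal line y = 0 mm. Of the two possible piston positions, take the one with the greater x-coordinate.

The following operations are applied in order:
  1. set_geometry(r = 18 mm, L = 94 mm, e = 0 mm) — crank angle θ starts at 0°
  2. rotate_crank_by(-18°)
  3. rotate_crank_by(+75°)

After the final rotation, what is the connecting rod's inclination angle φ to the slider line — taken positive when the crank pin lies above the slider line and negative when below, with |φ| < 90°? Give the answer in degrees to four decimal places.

9.2415

set_geometry: r = 18 mm, L = 94 mm, e = 0 mm; θ ← 0°
rotate_crank_by(-18°): θ ← 0° -18° = -18°
rotate_crank_by(+75°): θ ← -18° +75° = 57°
crank pin P = (r cos θ, r sin θ) = (9.803503, 15.096070)
h = r sin θ − e = 15.096070 − 0 = 15.096070
sin φ = h / L = 15.096070 / 94 = 0.16059649
φ = arcsin(0.16059649) = 9.241520°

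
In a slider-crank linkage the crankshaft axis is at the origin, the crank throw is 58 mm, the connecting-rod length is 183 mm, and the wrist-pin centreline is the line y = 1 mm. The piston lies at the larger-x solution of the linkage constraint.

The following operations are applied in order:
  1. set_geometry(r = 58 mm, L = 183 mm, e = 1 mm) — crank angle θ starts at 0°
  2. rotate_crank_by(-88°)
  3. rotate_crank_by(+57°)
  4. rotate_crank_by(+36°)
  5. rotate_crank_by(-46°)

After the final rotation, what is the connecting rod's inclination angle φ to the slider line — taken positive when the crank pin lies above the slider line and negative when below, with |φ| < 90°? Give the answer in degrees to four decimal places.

set_geometry: r = 58 mm, L = 183 mm, e = 1 mm; θ ← 0°
rotate_crank_by(-88°): θ ← 0° -88° = -88°
rotate_crank_by(+57°): θ ← -88° +57° = -31°
rotate_crank_by(+36°): θ ← -31° +36° = 5°
rotate_crank_by(-46°): θ ← 5° -46° = -41°
crank pin P = (r cos θ, r sin θ) = (43.773156, -38.051424)
h = r sin θ − e = -38.051424 − 1 = -39.051424
sin φ = h / L = -39.051424 / 183 = -0.21339576
φ = arcsin(-0.21339576) = -12.321427°

-12.3214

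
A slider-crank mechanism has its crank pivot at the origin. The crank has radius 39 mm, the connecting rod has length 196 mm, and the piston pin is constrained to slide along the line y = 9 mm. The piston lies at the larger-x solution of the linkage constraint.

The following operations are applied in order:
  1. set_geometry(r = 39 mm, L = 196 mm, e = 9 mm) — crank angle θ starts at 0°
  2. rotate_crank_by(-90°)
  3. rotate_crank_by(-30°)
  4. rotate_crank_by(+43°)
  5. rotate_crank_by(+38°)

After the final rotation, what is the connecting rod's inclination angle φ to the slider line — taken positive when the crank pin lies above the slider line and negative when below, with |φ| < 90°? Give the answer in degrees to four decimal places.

-9.8541

set_geometry: r = 39 mm, L = 196 mm, e = 9 mm; θ ← 0°
rotate_crank_by(-90°): θ ← 0° -90° = -90°
rotate_crank_by(-30°): θ ← -90° -30° = -120°
rotate_crank_by(+43°): θ ← -120° +43° = -77°
rotate_crank_by(+38°): θ ← -77° +38° = -39°
crank pin P = (r cos θ, r sin θ) = (30.308692, -24.543495)
h = r sin θ − e = -24.543495 − 9 = -33.543495
sin φ = h / L = -33.543495 / 196 = -0.17114028
φ = arcsin(-0.17114028) = -9.854124°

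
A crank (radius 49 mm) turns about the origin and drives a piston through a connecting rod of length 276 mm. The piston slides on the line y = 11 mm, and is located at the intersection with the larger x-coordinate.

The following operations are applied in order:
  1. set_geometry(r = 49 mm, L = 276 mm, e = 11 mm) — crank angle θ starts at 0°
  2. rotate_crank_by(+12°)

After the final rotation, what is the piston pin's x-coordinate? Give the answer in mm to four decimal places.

323.9280

set_geometry: r = 49 mm, L = 276 mm, e = 11 mm; θ ← 0°
rotate_crank_by(+12°): θ ← 0° +12° = 12°
crank pin P = (r cos θ, r sin θ) = (47.929232, 10.187673)
h = r sin θ − e = 10.187673 − 11 = -0.812327
x = r cos θ + √(L² − h²) = 47.929232 + √(76176.0 − 0.6599) = 47.929232 + 275.998805 = 323.928037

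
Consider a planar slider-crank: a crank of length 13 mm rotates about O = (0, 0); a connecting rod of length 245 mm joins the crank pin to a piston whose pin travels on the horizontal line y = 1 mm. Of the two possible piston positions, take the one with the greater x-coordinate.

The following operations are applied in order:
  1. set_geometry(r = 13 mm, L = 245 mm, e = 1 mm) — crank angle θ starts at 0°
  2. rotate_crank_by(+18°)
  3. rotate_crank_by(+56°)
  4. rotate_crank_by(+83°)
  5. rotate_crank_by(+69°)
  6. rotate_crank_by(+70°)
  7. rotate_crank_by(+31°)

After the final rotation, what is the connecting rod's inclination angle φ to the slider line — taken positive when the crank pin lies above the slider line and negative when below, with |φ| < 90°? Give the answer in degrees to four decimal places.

-1.8900

set_geometry: r = 13 mm, L = 245 mm, e = 1 mm; θ ← 0°
rotate_crank_by(+18°): θ ← 0° +18° = 18°
rotate_crank_by(+56°): θ ← 18° +56° = 74°
rotate_crank_by(+83°): θ ← 74° +83° = 157°
rotate_crank_by(+69°): θ ← 157° +69° = 226°
rotate_crank_by(+70°): θ ← 226° +70° = 296°
rotate_crank_by(+31°): θ ← 296° +31° = 327°
crank pin P = (r cos θ, r sin θ) = (10.902717, -7.080307)
h = r sin θ − e = -7.080307 − 1 = -8.080307
sin φ = h / L = -8.080307 / 245 = -0.03298085
φ = arcsin(-0.03298085) = -1.890006°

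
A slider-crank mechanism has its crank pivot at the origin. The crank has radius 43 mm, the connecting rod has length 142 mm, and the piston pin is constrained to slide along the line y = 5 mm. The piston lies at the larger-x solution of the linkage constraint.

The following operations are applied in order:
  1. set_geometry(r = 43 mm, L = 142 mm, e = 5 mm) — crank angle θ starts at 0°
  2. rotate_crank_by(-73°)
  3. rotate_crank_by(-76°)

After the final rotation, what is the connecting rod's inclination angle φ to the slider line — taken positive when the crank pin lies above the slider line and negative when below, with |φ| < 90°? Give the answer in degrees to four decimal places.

set_geometry: r = 43 mm, L = 142 mm, e = 5 mm; θ ← 0°
rotate_crank_by(-73°): θ ← 0° -73° = -73°
rotate_crank_by(-76°): θ ← -73° -76° = -149°
crank pin P = (r cos θ, r sin θ) = (-36.858194, -22.146637)
h = r sin θ − e = -22.146637 − 5 = -27.146637
sin φ = h / L = -27.146637 / 142 = -0.19117350
φ = arcsin(-0.19117350) = -11.021276°

-11.0213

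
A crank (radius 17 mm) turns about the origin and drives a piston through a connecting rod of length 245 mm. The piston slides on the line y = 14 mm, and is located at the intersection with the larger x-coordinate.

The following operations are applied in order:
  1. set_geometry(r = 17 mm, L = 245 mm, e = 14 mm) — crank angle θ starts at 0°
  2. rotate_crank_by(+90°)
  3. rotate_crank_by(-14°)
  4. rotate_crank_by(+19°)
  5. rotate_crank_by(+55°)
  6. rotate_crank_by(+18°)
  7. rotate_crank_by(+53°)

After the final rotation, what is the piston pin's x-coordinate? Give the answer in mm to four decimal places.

230.8753

set_geometry: r = 17 mm, L = 245 mm, e = 14 mm; θ ← 0°
rotate_crank_by(+90°): θ ← 0° +90° = 90°
rotate_crank_by(-14°): θ ← 90° -14° = 76°
rotate_crank_by(+19°): θ ← 76° +19° = 95°
rotate_crank_by(+55°): θ ← 95° +55° = 150°
rotate_crank_by(+18°): θ ← 150° +18° = 168°
rotate_crank_by(+53°): θ ← 168° +53° = 221°
crank pin P = (r cos θ, r sin θ) = (-12.830063, -11.153003)
h = r sin θ − e = -11.153003 − 14 = -25.153003
x = r cos θ + √(L² − h²) = -12.830063 + √(60025.0 − 632.6736) = -12.830063 + 243.705409 = 230.875346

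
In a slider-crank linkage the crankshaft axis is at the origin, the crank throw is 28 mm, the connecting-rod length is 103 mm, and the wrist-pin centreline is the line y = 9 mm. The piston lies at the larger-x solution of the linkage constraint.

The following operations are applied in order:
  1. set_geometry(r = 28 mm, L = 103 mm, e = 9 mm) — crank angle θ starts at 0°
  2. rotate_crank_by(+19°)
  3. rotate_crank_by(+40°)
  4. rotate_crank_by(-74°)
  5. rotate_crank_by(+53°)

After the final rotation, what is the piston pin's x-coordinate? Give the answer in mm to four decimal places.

set_geometry: r = 28 mm, L = 103 mm, e = 9 mm; θ ← 0°
rotate_crank_by(+19°): θ ← 0° +19° = 19°
rotate_crank_by(+40°): θ ← 19° +40° = 59°
rotate_crank_by(-74°): θ ← 59° -74° = -15°
rotate_crank_by(+53°): θ ← -15° +53° = 38°
crank pin P = (r cos θ, r sin θ) = (22.064301, 17.238521)
h = r sin θ − e = 17.238521 − 9 = 8.238521
x = r cos θ + √(L² − h²) = 22.064301 + √(10609.0 − 67.8732) = 22.064301 + 102.669990 = 124.734291

124.7343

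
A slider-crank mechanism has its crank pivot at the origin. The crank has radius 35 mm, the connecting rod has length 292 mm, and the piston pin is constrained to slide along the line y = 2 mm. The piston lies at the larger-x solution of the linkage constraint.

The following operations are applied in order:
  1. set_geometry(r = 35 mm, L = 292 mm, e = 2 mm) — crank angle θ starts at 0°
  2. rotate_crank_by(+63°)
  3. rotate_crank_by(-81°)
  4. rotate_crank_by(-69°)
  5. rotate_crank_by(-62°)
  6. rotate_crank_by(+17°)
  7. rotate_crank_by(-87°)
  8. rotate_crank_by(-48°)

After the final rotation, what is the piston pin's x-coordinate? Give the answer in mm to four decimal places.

set_geometry: r = 35 mm, L = 292 mm, e = 2 mm; θ ← 0°
rotate_crank_by(+63°): θ ← 0° +63° = 63°
rotate_crank_by(-81°): θ ← 63° -81° = -18°
rotate_crank_by(-69°): θ ← -18° -69° = -87°
rotate_crank_by(-62°): θ ← -87° -62° = -149°
rotate_crank_by(+17°): θ ← -149° +17° = -132°
rotate_crank_by(-87°): θ ← -132° -87° = -219°
rotate_crank_by(-48°): θ ← -219° -48° = -267°
crank pin P = (r cos θ, r sin θ) = (-1.831758, 34.952034)
h = r sin θ − e = 34.952034 − 2 = 32.952034
x = r cos θ + √(L² − h²) = -1.831758 + √(85264.0 − 1085.8365) = -1.831758 + 290.134733 = 288.302975

288.3030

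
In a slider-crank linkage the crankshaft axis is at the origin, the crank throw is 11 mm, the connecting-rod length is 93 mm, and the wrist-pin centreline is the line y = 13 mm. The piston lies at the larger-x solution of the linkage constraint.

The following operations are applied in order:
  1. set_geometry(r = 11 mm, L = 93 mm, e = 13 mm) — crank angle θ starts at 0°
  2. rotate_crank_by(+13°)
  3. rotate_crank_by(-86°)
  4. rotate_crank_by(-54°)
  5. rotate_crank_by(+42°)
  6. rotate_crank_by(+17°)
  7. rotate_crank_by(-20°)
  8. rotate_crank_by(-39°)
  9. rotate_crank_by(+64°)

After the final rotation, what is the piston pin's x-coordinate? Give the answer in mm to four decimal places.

set_geometry: r = 11 mm, L = 93 mm, e = 13 mm; θ ← 0°
rotate_crank_by(+13°): θ ← 0° +13° = 13°
rotate_crank_by(-86°): θ ← 13° -86° = -73°
rotate_crank_by(-54°): θ ← -73° -54° = -127°
rotate_crank_by(+42°): θ ← -127° +42° = -85°
rotate_crank_by(+17°): θ ← -85° +17° = -68°
rotate_crank_by(-20°): θ ← -68° -20° = -88°
rotate_crank_by(-39°): θ ← -88° -39° = -127°
rotate_crank_by(+64°): θ ← -127° +64° = -63°
crank pin P = (r cos θ, r sin θ) = (4.993895, -9.801072)
h = r sin θ − e = -9.801072 − 13 = -22.801072
x = r cos θ + √(L² − h²) = 4.993895 + √(8649.0 − 519.8889) = 4.993895 + 90.161583 = 95.155479

95.1555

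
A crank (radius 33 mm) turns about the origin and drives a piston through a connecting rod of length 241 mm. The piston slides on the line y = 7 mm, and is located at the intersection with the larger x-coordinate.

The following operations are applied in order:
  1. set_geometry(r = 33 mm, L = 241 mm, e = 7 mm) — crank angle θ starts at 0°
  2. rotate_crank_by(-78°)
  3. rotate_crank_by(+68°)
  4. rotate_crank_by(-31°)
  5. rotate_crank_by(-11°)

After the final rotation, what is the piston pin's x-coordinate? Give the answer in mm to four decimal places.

set_geometry: r = 33 mm, L = 241 mm, e = 7 mm; θ ← 0°
rotate_crank_by(-78°): θ ← 0° -78° = -78°
rotate_crank_by(+68°): θ ← -78° +68° = -10°
rotate_crank_by(-31°): θ ← -10° -31° = -41°
rotate_crank_by(-11°): θ ← -41° -11° = -52°
crank pin P = (r cos θ, r sin θ) = (20.316829, -26.004355)
h = r sin θ − e = -26.004355 − 7 = -33.004355
x = r cos θ + √(L² − h²) = 20.316829 + √(58081.0 − 1089.2874) = 20.316829 + 238.729371 = 259.046200

259.0462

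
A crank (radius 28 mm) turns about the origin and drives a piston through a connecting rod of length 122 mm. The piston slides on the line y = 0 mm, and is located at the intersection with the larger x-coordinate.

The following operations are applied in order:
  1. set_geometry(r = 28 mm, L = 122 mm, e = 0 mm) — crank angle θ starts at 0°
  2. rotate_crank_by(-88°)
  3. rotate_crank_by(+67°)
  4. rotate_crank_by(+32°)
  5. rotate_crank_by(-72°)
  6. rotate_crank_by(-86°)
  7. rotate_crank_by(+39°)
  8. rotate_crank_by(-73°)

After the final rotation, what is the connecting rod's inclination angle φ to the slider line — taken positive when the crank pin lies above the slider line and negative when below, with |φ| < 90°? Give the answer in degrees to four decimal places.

0.2295

set_geometry: r = 28 mm, L = 122 mm, e = 0 mm; θ ← 0°
rotate_crank_by(-88°): θ ← 0° -88° = -88°
rotate_crank_by(+67°): θ ← -88° +67° = -21°
rotate_crank_by(+32°): θ ← -21° +32° = 11°
rotate_crank_by(-72°): θ ← 11° -72° = -61°
rotate_crank_by(-86°): θ ← -61° -86° = -147°
rotate_crank_by(+39°): θ ← -147° +39° = -108°
rotate_crank_by(-73°): θ ← -108° -73° = -181°
crank pin P = (r cos θ, r sin θ) = (-27.995735, 0.488667)
h = r sin θ − e = 0.488667 − 0 = 0.488667
sin φ = h / L = 0.488667 / 122 = 0.00400547
φ = arcsin(0.00400547) = 0.229497°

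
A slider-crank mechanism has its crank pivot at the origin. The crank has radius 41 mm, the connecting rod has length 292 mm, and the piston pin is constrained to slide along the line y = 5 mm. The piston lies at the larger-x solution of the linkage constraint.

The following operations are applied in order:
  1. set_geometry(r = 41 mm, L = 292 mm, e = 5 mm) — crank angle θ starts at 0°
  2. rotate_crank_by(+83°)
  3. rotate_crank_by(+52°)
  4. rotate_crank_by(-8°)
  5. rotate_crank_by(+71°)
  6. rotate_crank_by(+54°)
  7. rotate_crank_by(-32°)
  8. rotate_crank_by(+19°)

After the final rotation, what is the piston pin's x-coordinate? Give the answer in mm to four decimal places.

set_geometry: r = 41 mm, L = 292 mm, e = 5 mm; θ ← 0°
rotate_crank_by(+83°): θ ← 0° +83° = 83°
rotate_crank_by(+52°): θ ← 83° +52° = 135°
rotate_crank_by(-8°): θ ← 135° -8° = 127°
rotate_crank_by(+71°): θ ← 127° +71° = 198°
rotate_crank_by(+54°): θ ← 198° +54° = 252°
rotate_crank_by(-32°): θ ← 252° -32° = 220°
rotate_crank_by(+19°): θ ← 220° +19° = 239°
crank pin P = (r cos θ, r sin θ) = (-21.116561, -35.143859)
h = r sin θ − e = -35.143859 − 5 = -40.143859
x = r cos θ + √(L² − h²) = -21.116561 + √(85264.0 − 1611.5294) = -21.116561 + 289.227368 = 268.110807

268.1108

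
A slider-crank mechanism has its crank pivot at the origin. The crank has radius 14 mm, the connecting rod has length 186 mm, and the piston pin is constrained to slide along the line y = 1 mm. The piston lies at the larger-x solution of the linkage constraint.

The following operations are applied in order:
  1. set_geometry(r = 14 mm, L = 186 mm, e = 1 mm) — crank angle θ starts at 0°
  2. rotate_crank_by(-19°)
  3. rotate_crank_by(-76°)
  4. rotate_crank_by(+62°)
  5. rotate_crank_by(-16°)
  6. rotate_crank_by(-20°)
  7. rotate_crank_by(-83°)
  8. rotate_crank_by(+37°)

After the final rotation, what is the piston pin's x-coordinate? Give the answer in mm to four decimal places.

179.5790

set_geometry: r = 14 mm, L = 186 mm, e = 1 mm; θ ← 0°
rotate_crank_by(-19°): θ ← 0° -19° = -19°
rotate_crank_by(-76°): θ ← -19° -76° = -95°
rotate_crank_by(+62°): θ ← -95° +62° = -33°
rotate_crank_by(-16°): θ ← -33° -16° = -49°
rotate_crank_by(-20°): θ ← -49° -20° = -69°
rotate_crank_by(-83°): θ ← -69° -83° = -152°
rotate_crank_by(+37°): θ ← -152° +37° = -115°
crank pin P = (r cos θ, r sin θ) = (-5.916656, -12.688309)
h = r sin θ − e = -12.688309 − 1 = -13.688309
x = r cos θ + √(L² − h²) = -5.916656 + √(34596.0 − 187.3698) = -5.916656 + 185.495634 = 179.578978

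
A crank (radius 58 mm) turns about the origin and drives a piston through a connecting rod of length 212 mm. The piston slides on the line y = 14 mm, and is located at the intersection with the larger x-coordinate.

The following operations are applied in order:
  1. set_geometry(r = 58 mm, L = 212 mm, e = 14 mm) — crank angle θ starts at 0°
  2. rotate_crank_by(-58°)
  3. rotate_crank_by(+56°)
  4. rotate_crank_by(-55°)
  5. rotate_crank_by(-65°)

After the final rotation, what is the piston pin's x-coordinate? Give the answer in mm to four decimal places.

171.6293

set_geometry: r = 58 mm, L = 212 mm, e = 14 mm; θ ← 0°
rotate_crank_by(-58°): θ ← 0° -58° = -58°
rotate_crank_by(+56°): θ ← -58° +56° = -2°
rotate_crank_by(-55°): θ ← -2° -55° = -57°
rotate_crank_by(-65°): θ ← -57° -65° = -122°
crank pin P = (r cos θ, r sin θ) = (-30.735317, -49.186790)
h = r sin θ − e = -49.186790 − 14 = -63.186790
x = r cos θ + √(L² − h²) = -30.735317 + √(44944.0 − 3992.5704) = -30.735317 + 202.364596 = 171.629278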